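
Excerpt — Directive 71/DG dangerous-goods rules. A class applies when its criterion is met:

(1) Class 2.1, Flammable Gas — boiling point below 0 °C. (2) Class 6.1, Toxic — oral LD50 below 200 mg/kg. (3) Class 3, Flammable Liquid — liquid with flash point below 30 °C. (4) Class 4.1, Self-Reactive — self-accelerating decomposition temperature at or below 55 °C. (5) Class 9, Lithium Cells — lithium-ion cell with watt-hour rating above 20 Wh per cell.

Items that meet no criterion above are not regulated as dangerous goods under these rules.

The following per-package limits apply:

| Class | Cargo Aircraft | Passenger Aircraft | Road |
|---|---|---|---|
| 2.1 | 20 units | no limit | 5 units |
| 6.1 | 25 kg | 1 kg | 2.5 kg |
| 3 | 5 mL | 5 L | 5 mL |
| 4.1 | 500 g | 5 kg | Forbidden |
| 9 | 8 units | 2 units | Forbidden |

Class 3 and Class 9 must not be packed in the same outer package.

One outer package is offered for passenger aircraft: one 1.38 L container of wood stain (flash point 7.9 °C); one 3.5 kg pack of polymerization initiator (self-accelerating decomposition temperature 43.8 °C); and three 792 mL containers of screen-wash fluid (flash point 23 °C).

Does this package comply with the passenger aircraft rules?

Yes

With flash point 7.9 °C (< 30 °C), the wood stain falls in Class 3.
Self-accelerating decomposition temperature 43.8 °C meets the Class 4.1 criterion (Self-Reactive), so the polymerization initiator is Class 4.1.
Flash point 23 °C meets the Class 3 criterion (Flammable Liquid), so the screen-wash fluid is Class 3.
Class 3 net quantity: 1.38 L + (three 792 mL containers = 2.376 L) = 3.756 L.
3.756 L ≤ 5 L (passenger aircraft limit, Class 3) — within limit.
Class 4.1 quantity: 3.5 kg.
3.5 kg is within the passenger aircraft limit of 5 kg for Class 4.1.
The segregation rule (Class 3 with Class 9) does not apply to Class 3 with Class 4.1.
Every hazard class is within its passenger aircraft limit and no segregation rule is violated.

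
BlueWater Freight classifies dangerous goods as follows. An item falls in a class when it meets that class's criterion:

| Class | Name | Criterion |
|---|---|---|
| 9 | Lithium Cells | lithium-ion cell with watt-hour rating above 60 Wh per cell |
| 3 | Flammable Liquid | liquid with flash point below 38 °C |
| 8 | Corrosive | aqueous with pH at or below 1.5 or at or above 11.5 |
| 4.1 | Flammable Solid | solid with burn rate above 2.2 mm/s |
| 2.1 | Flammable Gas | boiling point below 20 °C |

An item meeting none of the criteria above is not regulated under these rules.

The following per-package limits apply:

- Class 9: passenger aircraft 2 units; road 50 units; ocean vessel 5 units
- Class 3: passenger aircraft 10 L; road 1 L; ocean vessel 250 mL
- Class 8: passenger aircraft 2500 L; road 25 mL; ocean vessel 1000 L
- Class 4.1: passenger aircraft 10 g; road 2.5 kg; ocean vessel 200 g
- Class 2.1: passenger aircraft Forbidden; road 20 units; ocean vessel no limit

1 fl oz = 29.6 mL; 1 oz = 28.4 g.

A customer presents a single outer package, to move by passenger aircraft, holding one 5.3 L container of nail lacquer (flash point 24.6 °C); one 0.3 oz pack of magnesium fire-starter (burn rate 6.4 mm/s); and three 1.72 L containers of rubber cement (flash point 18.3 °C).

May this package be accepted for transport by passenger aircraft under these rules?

With flash point 24.6 °C (< 38 °C), the nail lacquer falls in Class 3.
With burn rate 6.4 mm/s (> 2.2 mm/s), the magnesium fire-starter falls in Class 4.1.
Flash point 18.3 °C meets the Class 3 criterion (Flammable Liquid), so the rubber cement is Class 3.
Total Class 3: 5.3 L + (three 1.72 L containers = 5.16 L) = 10.46 L.
10.46 L > 10 L (passenger aircraft limit, Class 3) — over the limit.
Class 4.1 quantity: one 0.3 oz pack = 8.52 g.
8.52 g ≤ 10 g (passenger aircraft limit, Class 4.1) — within limit.

No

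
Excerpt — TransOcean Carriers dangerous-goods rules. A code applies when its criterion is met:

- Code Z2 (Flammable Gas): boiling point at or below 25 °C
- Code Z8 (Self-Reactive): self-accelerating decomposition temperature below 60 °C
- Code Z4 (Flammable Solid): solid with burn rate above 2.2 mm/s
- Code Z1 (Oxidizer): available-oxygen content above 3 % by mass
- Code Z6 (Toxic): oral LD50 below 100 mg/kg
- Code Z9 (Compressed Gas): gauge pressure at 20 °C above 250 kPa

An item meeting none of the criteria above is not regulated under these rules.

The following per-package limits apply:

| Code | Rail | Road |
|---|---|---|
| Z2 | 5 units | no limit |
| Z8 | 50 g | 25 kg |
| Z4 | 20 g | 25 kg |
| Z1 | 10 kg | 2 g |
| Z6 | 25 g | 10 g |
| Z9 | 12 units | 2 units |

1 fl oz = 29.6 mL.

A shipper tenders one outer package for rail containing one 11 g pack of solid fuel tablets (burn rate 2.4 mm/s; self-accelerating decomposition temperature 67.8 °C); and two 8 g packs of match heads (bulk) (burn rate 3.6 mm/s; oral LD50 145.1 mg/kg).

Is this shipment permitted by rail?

No

With burn rate 2.4 mm/s (> 2.2 mm/s), the solid fuel tablets fall in Code Z4.
With burn rate 3.6 mm/s (> 2.2 mm/s), the match heads (bulk) fall in Code Z4.
Total Code Z4: 11 g + (two 8 g packs = 16 g) = 27 g.
That exceeds the Code Z4 rail limit of 20 g.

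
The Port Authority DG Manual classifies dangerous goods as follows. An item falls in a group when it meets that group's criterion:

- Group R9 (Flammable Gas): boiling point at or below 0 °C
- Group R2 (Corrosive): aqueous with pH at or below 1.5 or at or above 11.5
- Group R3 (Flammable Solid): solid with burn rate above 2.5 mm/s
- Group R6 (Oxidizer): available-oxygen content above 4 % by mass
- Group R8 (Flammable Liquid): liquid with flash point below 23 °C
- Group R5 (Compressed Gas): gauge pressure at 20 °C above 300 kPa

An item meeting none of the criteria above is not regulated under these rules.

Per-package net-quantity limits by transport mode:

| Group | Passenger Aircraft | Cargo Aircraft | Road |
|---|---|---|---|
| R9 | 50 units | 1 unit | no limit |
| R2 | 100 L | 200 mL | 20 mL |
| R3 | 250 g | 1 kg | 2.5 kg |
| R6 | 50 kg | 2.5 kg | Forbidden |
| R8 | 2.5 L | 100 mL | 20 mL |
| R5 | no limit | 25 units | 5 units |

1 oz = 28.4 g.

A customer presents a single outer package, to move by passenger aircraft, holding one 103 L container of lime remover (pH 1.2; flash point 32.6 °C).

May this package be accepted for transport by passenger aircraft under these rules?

No

With pH 1.2 (≤ 1.5), the lime remover falls in Group R2.
Group R2 quantity: 103 L.
103 L > 100 L (passenger aircraft limit, Group R2) — over the limit.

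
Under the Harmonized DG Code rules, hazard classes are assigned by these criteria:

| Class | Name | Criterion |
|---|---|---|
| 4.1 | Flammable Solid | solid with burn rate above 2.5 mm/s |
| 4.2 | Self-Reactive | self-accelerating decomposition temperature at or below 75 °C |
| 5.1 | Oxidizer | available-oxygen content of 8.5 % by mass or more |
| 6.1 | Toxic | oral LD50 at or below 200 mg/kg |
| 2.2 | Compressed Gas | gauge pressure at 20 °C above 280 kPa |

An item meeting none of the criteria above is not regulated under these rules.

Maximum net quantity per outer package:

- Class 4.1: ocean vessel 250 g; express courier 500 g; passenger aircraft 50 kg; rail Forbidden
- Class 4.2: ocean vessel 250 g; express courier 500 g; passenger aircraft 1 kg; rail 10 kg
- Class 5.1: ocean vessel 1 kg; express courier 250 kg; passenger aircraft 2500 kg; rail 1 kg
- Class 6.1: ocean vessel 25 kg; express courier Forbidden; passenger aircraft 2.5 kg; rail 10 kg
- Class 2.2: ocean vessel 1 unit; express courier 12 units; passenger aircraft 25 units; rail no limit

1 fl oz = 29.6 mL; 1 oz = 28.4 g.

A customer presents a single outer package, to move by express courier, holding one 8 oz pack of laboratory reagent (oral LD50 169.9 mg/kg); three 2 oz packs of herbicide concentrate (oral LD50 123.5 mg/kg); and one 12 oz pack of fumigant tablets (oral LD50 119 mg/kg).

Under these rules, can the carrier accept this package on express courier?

With oral LD50 169.9 mg/kg (≤ 200 mg/kg), the laboratory reagent falls in Class 6.1.
Herbicide concentrate: oral LD50 123.5 mg/kg ≤ 200 mg/kg → Class 6.1 (Toxic).
With oral LD50 119 mg/kg (≤ 200 mg/kg), the fumigant tablets fall in Class 6.1.
Total Class 6.1: (one 8 oz pack = 227.2 g) + (three 2 oz packs = 170.4 g) + (one 12 oz pack = 340.8 g) = 738.4 g.
Class 6.1 is Forbidden by express courier.

No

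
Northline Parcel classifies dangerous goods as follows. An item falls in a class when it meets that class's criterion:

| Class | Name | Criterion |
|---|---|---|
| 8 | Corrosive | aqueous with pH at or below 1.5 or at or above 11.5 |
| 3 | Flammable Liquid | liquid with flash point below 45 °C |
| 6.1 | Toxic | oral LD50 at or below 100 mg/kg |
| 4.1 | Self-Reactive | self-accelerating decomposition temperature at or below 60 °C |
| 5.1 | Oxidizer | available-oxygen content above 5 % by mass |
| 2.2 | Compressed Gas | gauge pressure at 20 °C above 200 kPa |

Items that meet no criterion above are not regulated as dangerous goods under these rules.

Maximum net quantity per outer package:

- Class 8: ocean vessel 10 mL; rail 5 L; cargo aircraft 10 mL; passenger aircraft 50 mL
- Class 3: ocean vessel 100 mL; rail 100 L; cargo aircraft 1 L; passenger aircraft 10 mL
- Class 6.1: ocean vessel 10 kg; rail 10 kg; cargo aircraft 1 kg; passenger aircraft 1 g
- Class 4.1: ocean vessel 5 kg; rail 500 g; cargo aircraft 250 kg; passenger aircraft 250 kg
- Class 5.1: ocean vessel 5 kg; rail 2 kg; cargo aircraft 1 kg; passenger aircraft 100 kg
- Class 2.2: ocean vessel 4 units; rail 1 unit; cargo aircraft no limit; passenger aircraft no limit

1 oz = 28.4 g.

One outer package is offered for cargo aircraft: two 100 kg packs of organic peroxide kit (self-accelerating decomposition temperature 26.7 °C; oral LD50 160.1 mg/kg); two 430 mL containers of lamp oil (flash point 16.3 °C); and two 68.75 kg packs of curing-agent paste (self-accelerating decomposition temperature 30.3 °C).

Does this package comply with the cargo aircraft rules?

No

Self-accelerating decomposition temperature 26.7 °C meets the Class 4.1 criterion (Self-Reactive), so the organic peroxide kit is Class 4.1.
With flash point 16.3 °C (< 45 °C), the lamp oil falls in Class 3.
Curing-agent paste: self-accelerating decomposition temperature 30.3 °C ≤ 60 °C → Class 4.1 (Self-Reactive).
Class 4.1 net quantity: (two 100 kg packs = 200 kg) + (two 68.75 kg packs = 137.5 kg) = 337.5 kg.
337.5 kg exceeds the cargo aircraft limit of 250 kg for Class 4.1.
Class 3 quantity: two 430 mL containers = 860 mL.
That is within the Class 3 cargo aircraft limit of 1 L.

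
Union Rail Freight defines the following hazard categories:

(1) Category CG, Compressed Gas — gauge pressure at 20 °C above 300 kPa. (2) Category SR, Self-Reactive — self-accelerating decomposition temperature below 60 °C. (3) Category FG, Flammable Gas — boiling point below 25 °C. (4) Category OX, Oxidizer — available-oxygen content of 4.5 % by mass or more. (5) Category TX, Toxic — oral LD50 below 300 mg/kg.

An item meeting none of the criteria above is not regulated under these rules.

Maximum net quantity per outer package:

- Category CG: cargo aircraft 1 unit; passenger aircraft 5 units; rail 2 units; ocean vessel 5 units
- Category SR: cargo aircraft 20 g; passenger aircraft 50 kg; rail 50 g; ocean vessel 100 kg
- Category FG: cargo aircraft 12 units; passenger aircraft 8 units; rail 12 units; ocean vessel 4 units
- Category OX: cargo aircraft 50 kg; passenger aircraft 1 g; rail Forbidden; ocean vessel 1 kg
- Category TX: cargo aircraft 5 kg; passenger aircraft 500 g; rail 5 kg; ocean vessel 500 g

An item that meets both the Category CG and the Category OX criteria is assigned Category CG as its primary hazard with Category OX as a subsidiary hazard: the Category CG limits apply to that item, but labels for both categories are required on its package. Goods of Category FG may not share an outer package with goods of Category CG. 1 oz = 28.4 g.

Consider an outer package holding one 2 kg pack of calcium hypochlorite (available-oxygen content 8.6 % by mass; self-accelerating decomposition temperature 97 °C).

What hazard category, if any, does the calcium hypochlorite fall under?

Category OX

Calcium hypochlorite: available-oxygen content 8.6 % by mass ≥ 4.5 % by mass → Category OX (Oxidizer).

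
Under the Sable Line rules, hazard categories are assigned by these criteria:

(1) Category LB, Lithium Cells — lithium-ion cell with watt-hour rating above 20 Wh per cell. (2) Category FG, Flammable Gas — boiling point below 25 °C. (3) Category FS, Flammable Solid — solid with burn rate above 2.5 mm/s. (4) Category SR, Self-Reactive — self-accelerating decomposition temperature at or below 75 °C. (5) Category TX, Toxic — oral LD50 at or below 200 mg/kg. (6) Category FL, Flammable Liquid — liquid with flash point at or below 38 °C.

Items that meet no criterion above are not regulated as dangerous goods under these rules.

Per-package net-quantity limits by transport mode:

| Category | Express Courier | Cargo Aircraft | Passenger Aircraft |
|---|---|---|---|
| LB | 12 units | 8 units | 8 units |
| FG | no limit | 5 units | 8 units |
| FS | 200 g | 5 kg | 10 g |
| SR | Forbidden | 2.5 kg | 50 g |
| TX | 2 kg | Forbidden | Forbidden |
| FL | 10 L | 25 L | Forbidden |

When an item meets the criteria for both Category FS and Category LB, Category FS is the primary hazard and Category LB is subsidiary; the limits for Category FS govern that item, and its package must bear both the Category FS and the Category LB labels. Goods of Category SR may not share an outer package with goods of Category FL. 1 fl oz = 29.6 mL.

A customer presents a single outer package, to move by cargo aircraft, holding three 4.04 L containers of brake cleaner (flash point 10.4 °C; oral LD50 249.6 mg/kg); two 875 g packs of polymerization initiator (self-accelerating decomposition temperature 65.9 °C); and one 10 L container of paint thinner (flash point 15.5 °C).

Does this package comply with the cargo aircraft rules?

No

With flash point 10.4 °C (≤ 38 °C), the brake cleaner falls in Category FL.
Polymerization initiator: self-accelerating decomposition temperature 65.9 °C ≤ 75 °C → Category SR (Self-Reactive).
Flash point 15.5 °C meets the Category FL criterion (Flammable Liquid), so the paint thinner is Category FL.
Category SR quantity: two 875 g packs = 1.75 kg.
1.75 kg ≤ 2.5 kg (cargo aircraft limit, Category SR) — within limit.
Total Category FL: (three 4.04 L containers = 12.12 L) + 10 L = 22.12 L.
22.12 L ≤ 25 L (cargo aircraft limit, Category FL) — within limit.
Category SR and Category FL may not share an outer package.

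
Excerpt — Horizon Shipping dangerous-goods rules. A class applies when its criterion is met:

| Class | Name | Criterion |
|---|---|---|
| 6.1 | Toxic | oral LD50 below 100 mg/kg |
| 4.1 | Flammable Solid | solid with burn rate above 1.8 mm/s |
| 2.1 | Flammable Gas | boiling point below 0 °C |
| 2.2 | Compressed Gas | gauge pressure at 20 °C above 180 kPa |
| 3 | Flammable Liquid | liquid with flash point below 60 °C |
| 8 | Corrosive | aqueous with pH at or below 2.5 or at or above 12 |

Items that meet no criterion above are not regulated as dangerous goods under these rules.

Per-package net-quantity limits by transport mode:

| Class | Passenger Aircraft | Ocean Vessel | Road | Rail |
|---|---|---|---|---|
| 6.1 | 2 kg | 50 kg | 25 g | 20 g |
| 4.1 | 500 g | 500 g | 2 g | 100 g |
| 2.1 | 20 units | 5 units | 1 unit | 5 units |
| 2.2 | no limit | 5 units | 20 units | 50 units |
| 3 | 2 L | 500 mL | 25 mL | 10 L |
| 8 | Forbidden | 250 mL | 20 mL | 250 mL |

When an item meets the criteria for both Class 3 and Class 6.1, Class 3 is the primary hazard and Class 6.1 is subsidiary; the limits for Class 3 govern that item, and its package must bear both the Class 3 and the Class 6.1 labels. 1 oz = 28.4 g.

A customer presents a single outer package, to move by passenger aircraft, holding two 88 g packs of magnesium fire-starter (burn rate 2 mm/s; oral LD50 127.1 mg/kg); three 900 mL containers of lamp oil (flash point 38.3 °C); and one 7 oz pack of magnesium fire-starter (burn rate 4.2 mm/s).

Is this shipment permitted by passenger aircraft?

The magnesium fire-starter has burn rate 2 mm/s, which is > 1.8 mm/s, so it is Class 4.1 (Flammable Solid).
With flash point 38.3 °C (< 60 °C), the lamp oil falls in Class 3.
Burn rate 4.2 mm/s meets the Class 4.1 criterion (Flammable Solid), so the magnesium fire-starter is Class 4.1.
Total Class 4.1: (two 88 g packs = 176 g) + (one 7 oz pack = 198.8 g) = 374.8 g.
374.8 g ≤ 500 g (passenger aircraft limit, Class 4.1) — within limit.
Class 3 quantity: three 900 mL containers = 2.7 L.
2.7 L > 2 L (passenger aircraft limit, Class 3) — over the limit.

No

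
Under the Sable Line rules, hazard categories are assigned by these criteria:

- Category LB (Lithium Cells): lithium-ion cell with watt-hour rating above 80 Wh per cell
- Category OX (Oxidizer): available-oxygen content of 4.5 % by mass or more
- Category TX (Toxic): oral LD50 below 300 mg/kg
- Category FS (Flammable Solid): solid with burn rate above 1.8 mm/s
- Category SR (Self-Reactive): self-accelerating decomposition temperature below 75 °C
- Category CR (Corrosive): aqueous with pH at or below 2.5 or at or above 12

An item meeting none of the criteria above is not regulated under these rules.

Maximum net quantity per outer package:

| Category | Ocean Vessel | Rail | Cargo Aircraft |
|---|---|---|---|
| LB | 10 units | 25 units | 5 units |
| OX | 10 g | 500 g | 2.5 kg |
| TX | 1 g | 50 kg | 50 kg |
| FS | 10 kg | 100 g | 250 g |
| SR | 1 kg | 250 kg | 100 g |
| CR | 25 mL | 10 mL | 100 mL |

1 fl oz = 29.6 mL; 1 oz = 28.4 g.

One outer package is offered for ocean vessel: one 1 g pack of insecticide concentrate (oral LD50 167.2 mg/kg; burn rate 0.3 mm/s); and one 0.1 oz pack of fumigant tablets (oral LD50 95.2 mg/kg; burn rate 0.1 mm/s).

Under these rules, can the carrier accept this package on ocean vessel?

No

Insecticide concentrate: oral LD50 167.2 mg/kg < 300 mg/kg → Category TX (Toxic).
With oral LD50 95.2 mg/kg (< 300 mg/kg), the fumigant tablets fall in Category TX.
Category TX net quantity: 1 g + (one 0.1 oz pack = 2.84 g) = 3.84 g.
3.84 g exceeds the ocean vessel limit of 1 g for Category TX.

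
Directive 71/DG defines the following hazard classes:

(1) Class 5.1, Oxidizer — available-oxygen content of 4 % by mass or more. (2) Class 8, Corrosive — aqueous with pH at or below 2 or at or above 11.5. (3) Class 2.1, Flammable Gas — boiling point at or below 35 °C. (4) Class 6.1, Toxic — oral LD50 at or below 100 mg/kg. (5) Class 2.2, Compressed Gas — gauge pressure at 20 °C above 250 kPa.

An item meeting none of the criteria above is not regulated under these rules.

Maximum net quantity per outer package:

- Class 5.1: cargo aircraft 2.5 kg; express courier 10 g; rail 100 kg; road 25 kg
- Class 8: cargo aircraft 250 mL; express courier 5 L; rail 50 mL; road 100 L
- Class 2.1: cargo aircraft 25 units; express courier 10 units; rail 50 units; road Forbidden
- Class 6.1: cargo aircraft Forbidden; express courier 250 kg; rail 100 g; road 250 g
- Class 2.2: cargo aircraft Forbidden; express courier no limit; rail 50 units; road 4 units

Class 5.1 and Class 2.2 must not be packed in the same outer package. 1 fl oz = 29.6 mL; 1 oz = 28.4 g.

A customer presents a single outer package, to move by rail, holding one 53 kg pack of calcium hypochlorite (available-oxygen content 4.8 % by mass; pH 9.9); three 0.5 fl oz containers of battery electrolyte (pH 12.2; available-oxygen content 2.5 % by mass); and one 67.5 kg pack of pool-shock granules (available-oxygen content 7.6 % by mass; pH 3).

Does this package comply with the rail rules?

Calcium hypochlorite: available-oxygen content 4.8 % by mass ≥ 4 % by mass → Class 5.1 (Oxidizer).
Battery electrolyte: pH 12.2 ≥ 11.5 → Class 8 (Corrosive).
With available-oxygen content 7.6 % by mass (≥ 4 % by mass), the pool-shock granules fall in Class 5.1.
Total Class 5.1: 53 kg + 67.5 kg = 120.5 kg.
That exceeds the Class 5.1 rail limit of 100 kg.
Class 8 quantity: three 0.5 fl oz containers = 44.4 mL.
44.4 mL is within the rail limit of 50 mL for Class 8.
The segregation rule (Class 5.1 with Class 2.2) does not apply to Class 5.1 with Class 8.

No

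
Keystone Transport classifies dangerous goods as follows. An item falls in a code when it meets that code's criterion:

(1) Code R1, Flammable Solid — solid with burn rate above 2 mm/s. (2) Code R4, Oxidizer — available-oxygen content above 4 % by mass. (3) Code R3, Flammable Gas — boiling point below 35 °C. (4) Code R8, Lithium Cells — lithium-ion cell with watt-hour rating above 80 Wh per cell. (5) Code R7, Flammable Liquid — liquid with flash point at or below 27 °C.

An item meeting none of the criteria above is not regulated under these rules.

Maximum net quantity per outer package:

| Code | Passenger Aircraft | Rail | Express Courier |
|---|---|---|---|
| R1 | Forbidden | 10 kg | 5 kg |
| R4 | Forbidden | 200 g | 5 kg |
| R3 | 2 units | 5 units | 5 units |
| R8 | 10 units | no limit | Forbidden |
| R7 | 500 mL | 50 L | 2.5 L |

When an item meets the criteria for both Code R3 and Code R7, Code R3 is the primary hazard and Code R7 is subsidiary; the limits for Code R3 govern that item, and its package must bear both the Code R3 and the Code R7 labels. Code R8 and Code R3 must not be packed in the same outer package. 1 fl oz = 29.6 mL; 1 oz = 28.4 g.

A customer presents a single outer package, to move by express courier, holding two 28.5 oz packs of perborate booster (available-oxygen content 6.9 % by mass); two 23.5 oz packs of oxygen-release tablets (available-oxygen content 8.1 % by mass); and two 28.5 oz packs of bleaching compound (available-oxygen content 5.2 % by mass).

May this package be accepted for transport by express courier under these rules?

With available-oxygen content 6.9 % by mass (> 4 % by mass), the perborate booster falls in Code R4.
Oxygen-release tablets: available-oxygen content 8.1 % by mass > 4 % by mass → Code R4 (Oxidizer).
Bleaching compound: available-oxygen content 5.2 % by mass > 4 % by mass → Code R4 (Oxidizer).
Code R4 net quantity: (two 28.5 oz packs = 1618.8 g) + (two 23.5 oz packs = 1334.8 g) + (two 28.5 oz packs = 1618.8 g) = 4572.4 g.
That is within the Code R4 express courier limit of 5 kg.

Yes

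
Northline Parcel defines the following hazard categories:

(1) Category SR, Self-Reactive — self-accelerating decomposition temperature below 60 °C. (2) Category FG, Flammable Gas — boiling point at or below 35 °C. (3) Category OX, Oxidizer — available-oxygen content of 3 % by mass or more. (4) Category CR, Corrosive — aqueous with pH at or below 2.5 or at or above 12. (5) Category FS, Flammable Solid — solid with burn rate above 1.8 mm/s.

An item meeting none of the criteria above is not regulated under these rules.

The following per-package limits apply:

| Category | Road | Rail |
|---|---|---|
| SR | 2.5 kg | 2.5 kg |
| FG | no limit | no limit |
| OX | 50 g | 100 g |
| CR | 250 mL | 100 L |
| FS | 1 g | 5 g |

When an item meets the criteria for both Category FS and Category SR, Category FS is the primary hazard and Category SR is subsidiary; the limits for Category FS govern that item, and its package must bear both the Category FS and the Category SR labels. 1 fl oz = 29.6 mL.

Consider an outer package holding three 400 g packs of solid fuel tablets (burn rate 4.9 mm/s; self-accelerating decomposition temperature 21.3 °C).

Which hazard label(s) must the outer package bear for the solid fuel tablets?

The solid fuel tablets have burn rate 4.9 mm/s, which is > 1.8 mm/s, so they are Category FS (Flammable Solid).
Solid fuel tablets: self-accelerating decomposition temperature 21.3 °C < 60 °C → Category SR (Self-Reactive).
By the precedence rule Category FS is primary and Category SR is subsidiary, and that rule requires both labels on the package.

Category FS and SR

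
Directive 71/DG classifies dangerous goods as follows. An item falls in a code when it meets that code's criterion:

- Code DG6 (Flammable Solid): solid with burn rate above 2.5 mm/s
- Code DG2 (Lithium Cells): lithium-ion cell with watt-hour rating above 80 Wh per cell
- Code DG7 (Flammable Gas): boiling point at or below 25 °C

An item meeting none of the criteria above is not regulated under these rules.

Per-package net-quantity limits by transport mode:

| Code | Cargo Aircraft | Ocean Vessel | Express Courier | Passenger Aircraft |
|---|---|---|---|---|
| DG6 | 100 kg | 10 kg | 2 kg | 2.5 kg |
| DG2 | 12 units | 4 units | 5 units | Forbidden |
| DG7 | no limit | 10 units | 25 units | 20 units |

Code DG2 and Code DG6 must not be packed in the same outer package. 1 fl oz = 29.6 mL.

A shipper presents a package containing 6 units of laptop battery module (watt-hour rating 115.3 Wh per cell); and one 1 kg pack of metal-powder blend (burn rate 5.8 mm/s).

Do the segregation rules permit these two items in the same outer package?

With watt-hour rating 115.3 Wh per cell (> 80 Wh per cell), the laptop battery module falls in Code DG2.
The metal-powder blend has burn rate 5.8 mm/s, which is > 2.5 mm/s, so it is Code DG6 (Flammable Solid).
Code DG2 and Code DG6 may not share an outer package.

No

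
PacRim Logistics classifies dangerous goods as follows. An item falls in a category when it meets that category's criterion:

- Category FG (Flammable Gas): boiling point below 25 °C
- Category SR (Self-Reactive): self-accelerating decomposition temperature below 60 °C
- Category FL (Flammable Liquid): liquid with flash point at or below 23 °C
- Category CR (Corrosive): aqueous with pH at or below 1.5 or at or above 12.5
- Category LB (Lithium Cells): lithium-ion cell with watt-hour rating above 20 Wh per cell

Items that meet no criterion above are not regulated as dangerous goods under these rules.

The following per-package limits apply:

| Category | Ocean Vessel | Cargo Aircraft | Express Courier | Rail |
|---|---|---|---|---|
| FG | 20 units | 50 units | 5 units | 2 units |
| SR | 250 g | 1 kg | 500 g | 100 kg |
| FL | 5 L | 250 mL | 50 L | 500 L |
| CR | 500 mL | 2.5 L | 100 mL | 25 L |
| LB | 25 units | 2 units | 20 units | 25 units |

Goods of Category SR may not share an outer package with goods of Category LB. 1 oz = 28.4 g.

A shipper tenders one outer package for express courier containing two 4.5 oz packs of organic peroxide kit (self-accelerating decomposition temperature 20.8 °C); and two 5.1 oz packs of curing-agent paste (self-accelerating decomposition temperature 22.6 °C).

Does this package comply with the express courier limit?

No

Organic peroxide kit: self-accelerating decomposition temperature 20.8 °C < 60 °C → Category SR (Self-Reactive).
With self-accelerating decomposition temperature 22.6 °C (< 60 °C), the curing-agent paste falls in Category SR.
Total Category SR: (two 4.5 oz packs = 255.6 g) + (two 5.1 oz packs = 289.68 g) = 545.28 g.
545.28 g > 500 g (express courier limit, Category SR) — over the limit.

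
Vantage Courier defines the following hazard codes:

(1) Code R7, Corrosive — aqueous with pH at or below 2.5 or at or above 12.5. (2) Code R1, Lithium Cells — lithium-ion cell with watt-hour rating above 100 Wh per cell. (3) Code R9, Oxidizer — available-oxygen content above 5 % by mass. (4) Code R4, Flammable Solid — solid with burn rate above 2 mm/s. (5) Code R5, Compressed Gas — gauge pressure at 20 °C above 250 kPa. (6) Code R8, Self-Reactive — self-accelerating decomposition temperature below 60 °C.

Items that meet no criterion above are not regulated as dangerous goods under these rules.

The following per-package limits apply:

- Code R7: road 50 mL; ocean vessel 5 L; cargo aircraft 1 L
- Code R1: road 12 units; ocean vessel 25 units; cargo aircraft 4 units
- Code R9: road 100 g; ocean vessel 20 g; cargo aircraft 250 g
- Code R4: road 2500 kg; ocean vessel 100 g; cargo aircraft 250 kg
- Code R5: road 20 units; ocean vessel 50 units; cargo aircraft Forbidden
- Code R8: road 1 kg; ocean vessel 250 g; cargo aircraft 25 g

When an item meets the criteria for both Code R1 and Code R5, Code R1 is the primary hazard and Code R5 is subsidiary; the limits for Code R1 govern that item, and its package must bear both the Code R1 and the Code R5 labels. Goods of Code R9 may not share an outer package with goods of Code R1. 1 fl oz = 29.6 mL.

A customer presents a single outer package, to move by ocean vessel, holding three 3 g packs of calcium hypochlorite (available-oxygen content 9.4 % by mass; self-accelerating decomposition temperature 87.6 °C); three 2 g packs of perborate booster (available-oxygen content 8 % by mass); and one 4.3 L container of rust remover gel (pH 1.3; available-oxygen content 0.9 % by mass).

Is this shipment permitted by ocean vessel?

Yes

Available-oxygen content 9.4 % by mass meets the Code R9 criterion (Oxidizer), so the calcium hypochlorite is Code R9.
Perborate booster: available-oxygen content 8 % by mass > 5 % by mass → Code R9 (Oxidizer).
The rust remover gel has pH 1.3, which is ≤ 2.5, so it is Code R7 (Corrosive).
Code R9 net quantity: (three 3 g packs = 9 g) + (three 2 g packs = 6 g) = 15 g.
That is within the Code R9 ocean vessel limit of 20 g.
Code R7 quantity: 4.3 L.
4.3 L ≤ 5 L (ocean vessel limit, Code R7) — within limit.
The segregation rule (Code R9 with Code R1) does not apply to Code R9 with Code R7.
Every hazard code is within its ocean vessel limit and no segregation rule is violated.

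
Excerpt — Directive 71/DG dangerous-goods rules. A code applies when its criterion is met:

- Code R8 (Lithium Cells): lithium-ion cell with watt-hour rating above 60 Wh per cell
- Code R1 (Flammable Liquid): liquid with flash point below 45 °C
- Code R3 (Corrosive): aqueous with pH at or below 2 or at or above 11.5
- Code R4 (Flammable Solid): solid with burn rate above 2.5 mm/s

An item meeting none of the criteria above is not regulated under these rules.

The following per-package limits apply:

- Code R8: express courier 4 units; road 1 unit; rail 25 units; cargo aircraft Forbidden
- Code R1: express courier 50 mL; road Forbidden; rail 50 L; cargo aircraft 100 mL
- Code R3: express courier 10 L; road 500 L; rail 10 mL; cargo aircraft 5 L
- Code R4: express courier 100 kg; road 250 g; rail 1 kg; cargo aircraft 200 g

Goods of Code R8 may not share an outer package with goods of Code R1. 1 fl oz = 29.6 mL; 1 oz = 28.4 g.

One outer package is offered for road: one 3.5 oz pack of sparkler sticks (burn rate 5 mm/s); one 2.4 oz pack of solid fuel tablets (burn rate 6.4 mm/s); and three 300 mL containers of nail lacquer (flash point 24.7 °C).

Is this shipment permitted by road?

No

The sparkler sticks have burn rate 5 mm/s, which is > 2.5 mm/s, so they are Code R4 (Flammable Solid).
With burn rate 6.4 mm/s (> 2.5 mm/s), the solid fuel tablets fall in Code R4.
With flash point 24.7 °C (< 45 °C), the nail lacquer falls in Code R1.
Total Code R4: (one 3.5 oz pack = 99.4 g) + (one 2.4 oz pack = 68.16 g) = 167.56 g.
167.56 g is within the road limit of 250 g for Code R4.
Code R1 quantity: three 300 mL containers = 900 mL.
Code R1 is Forbidden by road.
The segregation rule (Code R8 with Code R1) does not apply to Code R4 with Code R1.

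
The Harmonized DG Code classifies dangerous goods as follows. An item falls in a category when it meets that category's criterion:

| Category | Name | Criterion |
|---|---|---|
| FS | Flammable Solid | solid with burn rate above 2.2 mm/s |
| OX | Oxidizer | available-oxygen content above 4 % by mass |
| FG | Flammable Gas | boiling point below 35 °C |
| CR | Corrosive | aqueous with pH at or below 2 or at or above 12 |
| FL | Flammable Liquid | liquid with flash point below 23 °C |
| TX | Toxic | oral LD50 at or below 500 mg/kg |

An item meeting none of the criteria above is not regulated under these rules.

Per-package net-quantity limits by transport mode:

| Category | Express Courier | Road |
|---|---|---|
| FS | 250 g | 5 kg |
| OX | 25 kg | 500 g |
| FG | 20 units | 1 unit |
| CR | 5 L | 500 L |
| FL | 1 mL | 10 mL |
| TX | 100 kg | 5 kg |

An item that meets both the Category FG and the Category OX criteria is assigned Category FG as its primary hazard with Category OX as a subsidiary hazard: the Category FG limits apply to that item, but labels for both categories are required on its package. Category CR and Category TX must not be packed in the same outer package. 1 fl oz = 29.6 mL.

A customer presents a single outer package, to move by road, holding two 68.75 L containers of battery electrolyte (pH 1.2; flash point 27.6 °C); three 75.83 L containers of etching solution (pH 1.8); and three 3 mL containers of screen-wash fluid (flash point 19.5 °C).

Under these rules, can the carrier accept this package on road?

With pH 1.2 (≤ 2), the battery electrolyte falls in Category CR.
The etching solution has pH 1.8, which is ≤ 2, so it is Category CR (Corrosive).
The screen-wash fluid has flash point 19.5 °C, which is < 23 °C, so it is Category FL (Flammable Liquid).
Category CR net quantity: (two 68.75 L containers = 137.5 L) + (three 75.83 L containers = 227.49 L) = 364.99 L.
364.99 L ≤ 500 L (road limit, Category CR) — within limit.
Category FL quantity: three 3 mL containers = 9 mL.
9 mL ≤ 10 mL (road limit, Category FL) — within limit.
The segregation rule (Category CR with Category TX) does not apply to Category CR with Category FL.
Every hazard category is within its road limit and no segregation rule is violated.

Yes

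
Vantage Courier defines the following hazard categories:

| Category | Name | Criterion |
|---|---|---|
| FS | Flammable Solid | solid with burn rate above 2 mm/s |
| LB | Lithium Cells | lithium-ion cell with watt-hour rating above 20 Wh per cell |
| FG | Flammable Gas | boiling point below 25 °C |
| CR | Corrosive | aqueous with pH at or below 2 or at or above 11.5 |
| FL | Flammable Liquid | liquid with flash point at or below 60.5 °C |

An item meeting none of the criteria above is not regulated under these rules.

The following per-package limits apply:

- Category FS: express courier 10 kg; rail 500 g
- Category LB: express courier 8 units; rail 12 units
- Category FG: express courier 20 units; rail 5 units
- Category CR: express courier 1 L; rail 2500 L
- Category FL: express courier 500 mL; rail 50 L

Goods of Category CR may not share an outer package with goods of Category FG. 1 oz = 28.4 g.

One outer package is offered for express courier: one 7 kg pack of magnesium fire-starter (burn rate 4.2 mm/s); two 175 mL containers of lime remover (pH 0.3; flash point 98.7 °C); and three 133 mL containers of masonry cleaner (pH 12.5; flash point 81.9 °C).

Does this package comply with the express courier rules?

Yes

Magnesium fire-starter: burn rate 4.2 mm/s > 2 mm/s → Category FS (Flammable Solid).
pH 0.3 meets the Category CR criterion (Corrosive), so the lime remover is Category CR.
With pH 12.5 (≥ 11.5), the masonry cleaner falls in Category CR.
Category CR net quantity: (two 175 mL containers = 350 mL) + (three 133 mL containers = 399 mL) = 749 mL.
749 mL ≤ 1 L (express courier limit, Category CR) — within limit.
Category FS quantity: 7 kg.
That is within the Category FS express courier limit of 10 kg.
The segregation rule (Category CR with Category FG) does not apply to Category CR with Category FS.
Every hazard category is within its express courier limit and no segregation rule is violated.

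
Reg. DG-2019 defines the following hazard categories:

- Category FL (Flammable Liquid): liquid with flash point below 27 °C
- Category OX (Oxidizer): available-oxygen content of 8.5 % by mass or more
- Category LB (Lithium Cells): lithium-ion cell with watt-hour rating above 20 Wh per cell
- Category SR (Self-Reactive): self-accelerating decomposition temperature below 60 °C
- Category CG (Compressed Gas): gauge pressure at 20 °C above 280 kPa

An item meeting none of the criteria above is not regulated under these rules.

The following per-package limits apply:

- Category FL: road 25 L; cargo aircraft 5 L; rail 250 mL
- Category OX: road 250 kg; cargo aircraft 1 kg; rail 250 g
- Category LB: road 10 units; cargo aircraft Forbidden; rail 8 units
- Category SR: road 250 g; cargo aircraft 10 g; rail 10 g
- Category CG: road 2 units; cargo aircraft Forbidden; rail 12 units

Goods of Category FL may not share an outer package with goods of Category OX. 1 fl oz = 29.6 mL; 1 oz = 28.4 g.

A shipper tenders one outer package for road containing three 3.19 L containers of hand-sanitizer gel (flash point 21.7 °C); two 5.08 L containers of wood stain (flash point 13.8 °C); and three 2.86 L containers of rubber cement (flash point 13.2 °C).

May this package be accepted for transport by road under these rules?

No

Flash point 21.7 °C meets the Category FL criterion (Flammable Liquid), so the hand-sanitizer gel is Category FL.
The wood stain has flash point 13.8 °C, which is < 27 °C, so it is Category FL (Flammable Liquid).
With flash point 13.2 °C (< 27 °C), the rubber cement falls in Category FL.
Category FL net quantity: (three 3.19 L containers = 9.57 L) + (two 5.08 L containers = 10.16 L) + (three 2.86 L containers = 8.58 L) = 28.31 L.
That exceeds the Category FL road limit of 25 L.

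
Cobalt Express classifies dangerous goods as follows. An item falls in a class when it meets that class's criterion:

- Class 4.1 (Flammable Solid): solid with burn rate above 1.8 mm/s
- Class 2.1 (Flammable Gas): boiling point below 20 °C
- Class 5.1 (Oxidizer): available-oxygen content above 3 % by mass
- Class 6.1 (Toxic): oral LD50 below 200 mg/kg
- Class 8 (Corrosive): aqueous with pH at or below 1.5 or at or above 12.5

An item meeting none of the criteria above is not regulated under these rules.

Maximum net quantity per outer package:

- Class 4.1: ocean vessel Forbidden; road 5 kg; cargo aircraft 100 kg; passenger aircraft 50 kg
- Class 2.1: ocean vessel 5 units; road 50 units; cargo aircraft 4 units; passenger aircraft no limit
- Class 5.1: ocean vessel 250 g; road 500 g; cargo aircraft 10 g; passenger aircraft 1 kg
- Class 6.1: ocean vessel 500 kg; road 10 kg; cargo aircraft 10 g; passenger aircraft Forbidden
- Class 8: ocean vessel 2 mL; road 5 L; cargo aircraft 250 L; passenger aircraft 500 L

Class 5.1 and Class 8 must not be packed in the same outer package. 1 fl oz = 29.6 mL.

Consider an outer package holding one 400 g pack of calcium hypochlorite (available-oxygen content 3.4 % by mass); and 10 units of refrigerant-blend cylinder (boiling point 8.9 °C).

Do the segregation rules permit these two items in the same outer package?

Yes

Available-oxygen content 3.4 % by mass meets the Class 5.1 criterion (Oxidizer), so the calcium hypochlorite is Class 5.1.
With boiling point 8.9 °C (< 20 °C), the refrigerant-blend cylinder falls in Class 2.1.
No segregation rule bars Class 5.1 with Class 2.1.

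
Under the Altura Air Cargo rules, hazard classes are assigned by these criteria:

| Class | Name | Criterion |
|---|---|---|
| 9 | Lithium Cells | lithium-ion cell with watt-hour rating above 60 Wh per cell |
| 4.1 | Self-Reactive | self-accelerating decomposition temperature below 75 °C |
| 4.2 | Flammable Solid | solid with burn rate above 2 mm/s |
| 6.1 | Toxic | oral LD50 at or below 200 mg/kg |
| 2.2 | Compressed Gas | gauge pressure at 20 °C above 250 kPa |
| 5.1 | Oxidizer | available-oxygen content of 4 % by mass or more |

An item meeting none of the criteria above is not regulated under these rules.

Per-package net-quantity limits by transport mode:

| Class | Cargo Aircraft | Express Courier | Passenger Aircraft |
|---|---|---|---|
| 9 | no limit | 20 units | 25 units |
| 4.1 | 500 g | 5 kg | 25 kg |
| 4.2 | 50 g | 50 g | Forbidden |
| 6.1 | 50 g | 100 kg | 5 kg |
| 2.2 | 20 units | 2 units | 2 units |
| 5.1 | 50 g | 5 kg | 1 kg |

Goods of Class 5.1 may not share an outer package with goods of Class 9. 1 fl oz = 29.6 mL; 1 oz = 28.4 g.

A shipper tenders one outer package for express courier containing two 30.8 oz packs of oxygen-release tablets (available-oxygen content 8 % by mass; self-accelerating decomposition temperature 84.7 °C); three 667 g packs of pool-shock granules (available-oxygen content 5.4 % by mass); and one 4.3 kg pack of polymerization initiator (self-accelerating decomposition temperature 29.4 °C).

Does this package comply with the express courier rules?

Yes

With available-oxygen content 8 % by mass (≥ 4 % by mass), the oxygen-release tablets fall in Class 5.1.
The pool-shock granules have available-oxygen content 5.4 % by mass, which is ≥ 4 % by mass, so they are Class 5.1 (Oxidizer).
The polymerization initiator has self-accelerating decomposition temperature 29.4 °C, which is < 75 °C, so it is Class 4.1 (Self-Reactive).
Total Class 5.1: (two 30.8 oz packs = 1749.44 g) + (three 667 g packs = 2.001 kg) = 3750.44 g.
That is within the Class 5.1 express courier limit of 5 kg.
Class 4.1 quantity: 4.3 kg.
4.3 kg is within the express courier limit of 5 kg for Class 4.1.
The segregation rule (Class 5.1 with Class 9) does not apply to Class 5.1 with Class 4.1.
Every hazard class is within its express courier limit and no segregation rule is violated.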